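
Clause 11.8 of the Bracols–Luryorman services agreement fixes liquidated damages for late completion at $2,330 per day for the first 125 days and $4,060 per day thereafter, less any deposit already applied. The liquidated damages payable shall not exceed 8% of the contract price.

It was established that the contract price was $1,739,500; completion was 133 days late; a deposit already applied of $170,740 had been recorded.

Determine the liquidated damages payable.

$139,160

First 125 days: 125 × $2,330 = $291,250
Remaining days: (133 − 125) × $4,060 = $32,480
Accrued per-day damages: $291,250 + $32,480 = $323,730
Less deposit already applied: $323,730 − $170,740 = $152,990
Cap: 8% of $1,739,500 = $139,160
Cap at $139,160: $152,990 exceeds the cap → $139,160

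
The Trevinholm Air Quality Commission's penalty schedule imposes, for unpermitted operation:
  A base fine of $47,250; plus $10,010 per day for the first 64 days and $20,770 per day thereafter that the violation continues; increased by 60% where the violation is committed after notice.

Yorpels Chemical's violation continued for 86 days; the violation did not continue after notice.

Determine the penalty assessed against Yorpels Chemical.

$1,144,830

First 64 days: 64 × $10,010 = $640,640
Remaining days: (86 − 64) × $20,770 = $456,940
Per-day component: $640,640 + $456,940 = $1,097,580
Base plus per-day: $47,250 + $1,097,580 = $1,144,830
The violation did not continue after notice: no 60% increase.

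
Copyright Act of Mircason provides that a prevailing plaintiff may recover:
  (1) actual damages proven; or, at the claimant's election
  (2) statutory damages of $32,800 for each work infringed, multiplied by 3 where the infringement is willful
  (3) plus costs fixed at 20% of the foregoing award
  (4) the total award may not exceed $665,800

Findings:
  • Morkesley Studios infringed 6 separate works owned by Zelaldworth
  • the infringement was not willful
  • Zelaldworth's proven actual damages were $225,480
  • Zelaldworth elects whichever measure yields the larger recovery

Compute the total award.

$270,576

Statutory damages: 6 × $32,800 = $196,800
Infringement not willful: no ×3 enhancement.
Greater of actual damages ($225,480) or statutory damages ($196,800): $225,480
Costs: 20% of $225,480 = $45,096
Award plus costs: $225,480 + $45,096 = $270,576
Cap at $665,800: $270,576 is within the cap, no reduction.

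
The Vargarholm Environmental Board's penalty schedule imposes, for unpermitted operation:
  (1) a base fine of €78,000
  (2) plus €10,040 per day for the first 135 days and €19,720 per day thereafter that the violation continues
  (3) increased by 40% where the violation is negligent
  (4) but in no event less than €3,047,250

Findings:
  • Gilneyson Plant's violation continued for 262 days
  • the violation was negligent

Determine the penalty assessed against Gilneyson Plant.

First 135 days: 135 × €10,040 = €1,355,400
Remaining days: (262 − 135) × €19,720 = €2,504,440
Per-day component: €1,355,400 + €2,504,440 = €3,859,840
Base plus per-day: €78,000 + €3,859,840 = €3,937,840
Enhancement: 40% of €3,937,840 = €1,575,136
Enhanced fine: €3,937,840 + €1,575,136 = €5,512,976
Minimum €3,047,250: €5,512,976 meets the minimum, no increase.

€5,512,976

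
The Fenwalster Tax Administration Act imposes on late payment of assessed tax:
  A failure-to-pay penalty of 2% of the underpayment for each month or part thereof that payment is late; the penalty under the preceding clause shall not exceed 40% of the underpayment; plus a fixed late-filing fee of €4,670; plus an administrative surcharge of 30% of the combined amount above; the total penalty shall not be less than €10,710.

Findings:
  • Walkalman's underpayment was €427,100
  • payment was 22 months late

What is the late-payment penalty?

Accrued rate: 2% × 22 = 44%, capped at 40% → 40%
Failure-to-pay penalty: 40% of €427,100 = €170,840
Penalty before surcharge: €170,840 + €4,670 = €175,510
Administrative surcharge: 30% of €175,510 = €52,653
Total penalty: €175,510 + €52,653 = €228,163
Minimum €10,710: €228,163 meets the minimum, no increase.

€228,163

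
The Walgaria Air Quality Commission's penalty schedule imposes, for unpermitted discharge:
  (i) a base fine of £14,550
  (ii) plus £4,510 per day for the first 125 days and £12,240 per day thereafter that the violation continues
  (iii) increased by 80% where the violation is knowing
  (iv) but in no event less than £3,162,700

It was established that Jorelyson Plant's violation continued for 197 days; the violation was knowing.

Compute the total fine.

£3,162,700

First 125 days: 125 × £4,510 = £563,750
Remaining days: (197 − 125) × £12,240 = £881,280
Per-day component: £563,750 + £881,280 = £1,445,030
Base plus per-day: £14,550 + £1,445,030 = £1,459,580
Enhancement: 80% of £1,459,580 = £1,167,664
Enhanced fine: £1,459,580 + £1,167,664 = £2,627,244
Minimum £3,162,700: £2,627,244 is below the minimum → £3,162,700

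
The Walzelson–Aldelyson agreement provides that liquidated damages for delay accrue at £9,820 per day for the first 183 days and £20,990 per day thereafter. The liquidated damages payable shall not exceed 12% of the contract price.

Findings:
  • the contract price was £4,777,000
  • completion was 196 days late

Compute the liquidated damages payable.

First 183 days: 183 × £9,820 = £1,797,060
Remaining days: (196 − 183) × £20,990 = £272,870
Accrued per-day damages: £1,797,060 + £272,870 = £2,069,930
Cap: 12% of £4,777,000 = £573,240
Cap at £573,240: £2,069,930 exceeds the cap → £573,240

£573,240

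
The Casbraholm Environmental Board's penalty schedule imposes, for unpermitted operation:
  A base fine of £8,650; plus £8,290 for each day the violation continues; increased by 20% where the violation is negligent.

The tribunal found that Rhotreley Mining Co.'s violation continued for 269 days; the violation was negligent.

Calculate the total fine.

Per-day component: 269 × £8,290 = £2,230,010
Base plus per-day: £8,650 + £2,230,010 = £2,238,660
Enhancement: 20% of £2,238,660 = £447,732
Enhanced fine: £2,238,660 + £447,732 = £2,686,392

Civil penalty: £2,686,392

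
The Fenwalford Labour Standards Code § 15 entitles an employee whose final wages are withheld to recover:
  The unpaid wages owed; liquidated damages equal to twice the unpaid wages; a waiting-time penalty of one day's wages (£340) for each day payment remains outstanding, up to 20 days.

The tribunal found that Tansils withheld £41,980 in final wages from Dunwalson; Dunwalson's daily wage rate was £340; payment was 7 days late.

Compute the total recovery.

Doubled: 2 × £41,980 = £83,960
Penalty days: min(7, 20) = 7
Waiting-time penalty: 7 × £340 = £2,380
Total award: £41,980 + £83,960 + £2,380 = £128,320

£128,320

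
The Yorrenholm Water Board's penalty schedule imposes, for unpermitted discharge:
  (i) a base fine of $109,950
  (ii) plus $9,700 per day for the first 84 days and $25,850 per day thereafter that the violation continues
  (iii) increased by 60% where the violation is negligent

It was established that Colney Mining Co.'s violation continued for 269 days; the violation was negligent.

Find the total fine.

$9,131,200

First 84 days: 84 × $9,700 = $814,800
Remaining days: (269 − 84) × $25,850 = $4,782,250
Per-day component: $814,800 + $4,782,250 = $5,597,050
Base plus per-day: $109,950 + $5,597,050 = $5,707,000
Enhancement: 60% of $5,707,000 = $3,424,200
Enhanced fine: $5,707,000 + $3,424,200 = $9,131,200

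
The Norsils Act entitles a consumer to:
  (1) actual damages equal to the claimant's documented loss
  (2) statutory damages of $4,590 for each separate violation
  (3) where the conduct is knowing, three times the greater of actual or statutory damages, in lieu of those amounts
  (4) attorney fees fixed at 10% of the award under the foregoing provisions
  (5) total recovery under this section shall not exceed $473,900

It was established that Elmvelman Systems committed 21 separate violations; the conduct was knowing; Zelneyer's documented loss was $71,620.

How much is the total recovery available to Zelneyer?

Statutory damages: 21 × $4,590 = $96,390
Greater of actual damages ($71,620) or statutory damages ($96,390): $96,390
Trebled: 3 × $96,390 = $289,170
Attorney fees: 10% of $289,170 = $28,917
Total before cap: $289,170 + $28,917 = $318,087
Cap at $473,900: $318,087 is within the cap, no reduction.

Total recovery: $318,087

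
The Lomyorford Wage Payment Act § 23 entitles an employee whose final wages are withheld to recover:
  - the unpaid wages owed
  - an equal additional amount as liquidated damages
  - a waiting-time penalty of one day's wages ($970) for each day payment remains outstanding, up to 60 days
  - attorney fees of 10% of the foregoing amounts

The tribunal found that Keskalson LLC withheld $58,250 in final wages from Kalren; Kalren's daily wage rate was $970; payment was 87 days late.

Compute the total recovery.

$192,170

Liquidated damages (equal amount): $58,250
Penalty days: min(87, 60) = 60
Waiting-time penalty: 60 × $970 = $58,200
Subtotal: $58,250 + $58,250 + $58,200 = $174,700
Attorney fees: 10% of $174,700 = $17,470
Total award: $174,700 + $17,470 = $192,170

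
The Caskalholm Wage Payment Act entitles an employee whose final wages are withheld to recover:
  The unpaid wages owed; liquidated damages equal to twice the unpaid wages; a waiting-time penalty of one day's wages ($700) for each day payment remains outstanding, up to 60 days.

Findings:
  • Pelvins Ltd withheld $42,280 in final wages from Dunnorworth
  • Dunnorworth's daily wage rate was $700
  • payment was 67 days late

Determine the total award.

$168,840

Doubled: 2 × $42,280 = $84,560
Penalty days: min(67, 60) = 60
Waiting-time penalty: 60 × $700 = $42,000
Total award: $42,280 + $84,560 + $42,000 = $168,840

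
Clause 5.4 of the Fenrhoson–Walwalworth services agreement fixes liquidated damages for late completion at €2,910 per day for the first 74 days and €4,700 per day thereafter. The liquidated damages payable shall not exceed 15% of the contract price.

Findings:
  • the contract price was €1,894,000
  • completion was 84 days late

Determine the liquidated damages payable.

€262,340

First 74 days: 74 × €2,910 = €215,340
Remaining days: (84 − 74) × €4,700 = €47,000
Accrued per-day damages: €215,340 + €47,000 = €262,340
Cap: 15% of €1,894,000 = €284,100
Cap at €284,100: €262,340 is within the cap, no reduction.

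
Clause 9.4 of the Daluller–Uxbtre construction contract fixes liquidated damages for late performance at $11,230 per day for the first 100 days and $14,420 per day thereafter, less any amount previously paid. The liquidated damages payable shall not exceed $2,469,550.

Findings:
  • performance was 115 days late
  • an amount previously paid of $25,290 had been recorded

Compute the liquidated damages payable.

First 100 days: 100 × $11,230 = $1,123,000
Remaining days: (115 − 100) × $14,420 = $216,300
Accrued per-day damages: $1,123,000 + $216,300 = $1,339,300
Less amount previously paid: $1,339,300 − $25,290 = $1,314,010
Cap at $2,469,550: $1,314,010 is within the cap, no reduction.

$1,314,010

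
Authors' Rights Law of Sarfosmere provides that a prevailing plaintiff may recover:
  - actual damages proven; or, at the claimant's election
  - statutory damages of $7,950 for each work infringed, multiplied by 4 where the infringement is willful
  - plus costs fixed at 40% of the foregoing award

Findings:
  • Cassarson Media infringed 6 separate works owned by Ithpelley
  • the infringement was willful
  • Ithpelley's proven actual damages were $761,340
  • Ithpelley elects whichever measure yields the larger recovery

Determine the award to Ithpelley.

Statutory damages: 6 × $7,950 = $47,700
Multiplied by 4: 4 × $47,700 = $190,800
Greater of actual damages ($761,340) or enhanced statutory damages ($190,800): $761,340
Costs: 40% of $761,340 = $304,536
Award plus costs: $761,340 + $304,536 = $1,065,876

$1,065,876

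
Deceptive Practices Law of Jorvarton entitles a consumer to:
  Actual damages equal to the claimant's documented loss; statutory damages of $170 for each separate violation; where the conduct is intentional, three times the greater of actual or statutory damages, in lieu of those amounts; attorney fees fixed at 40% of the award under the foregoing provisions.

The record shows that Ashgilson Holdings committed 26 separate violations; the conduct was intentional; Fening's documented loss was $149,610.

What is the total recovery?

Statutory damages: 26 × $170 = $4,420
Greater of actual damages ($149,610) or statutory damages ($4,420): $149,610
Trebled: 3 × $149,610 = $448,830
Attorney fees: 40% of $448,830 = $179,532
Total recovery: $448,830 + $179,532 = $628,362

$628,362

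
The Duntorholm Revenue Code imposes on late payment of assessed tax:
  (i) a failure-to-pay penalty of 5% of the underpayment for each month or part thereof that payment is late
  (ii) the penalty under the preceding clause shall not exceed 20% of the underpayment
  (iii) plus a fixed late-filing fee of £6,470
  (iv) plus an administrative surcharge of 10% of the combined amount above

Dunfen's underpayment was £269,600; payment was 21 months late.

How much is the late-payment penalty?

Accrued rate: 5% × 21 = 105%, capped at 20% → 20%
Failure-to-pay penalty: 20% of £269,600 = £53,920
Penalty before surcharge: £53,920 + £6,470 = £60,390
Administrative surcharge: 10% of £60,390 = £6,039
Total penalty: £60,390 + £6,039 = £66,429

£66,429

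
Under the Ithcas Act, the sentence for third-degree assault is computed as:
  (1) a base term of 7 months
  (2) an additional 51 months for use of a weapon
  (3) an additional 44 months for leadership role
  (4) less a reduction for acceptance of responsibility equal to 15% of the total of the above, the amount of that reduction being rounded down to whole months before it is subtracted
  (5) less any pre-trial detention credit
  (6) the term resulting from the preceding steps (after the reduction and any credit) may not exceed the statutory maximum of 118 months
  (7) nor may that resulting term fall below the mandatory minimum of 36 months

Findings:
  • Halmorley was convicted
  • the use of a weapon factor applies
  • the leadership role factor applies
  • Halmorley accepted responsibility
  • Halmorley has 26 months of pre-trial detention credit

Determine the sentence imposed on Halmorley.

61 months

Use of a weapon enhancement: +51 months
Leadership role enhancement: +44 months
Adjusted term: 7 months + 51 months + 44 months = 102 months
Acceptance of responsibility reduction: 15% of 102 months = 15 months (rounded down)
After reduction: 102 − 15 = 87 months
Less pre-trial detention credit: 87 months − 26 months = 61 months
Cap at 118 months: 61 months is within the cap, no reduction.
Minimum 36 months: 61 months meets the minimum, no increase.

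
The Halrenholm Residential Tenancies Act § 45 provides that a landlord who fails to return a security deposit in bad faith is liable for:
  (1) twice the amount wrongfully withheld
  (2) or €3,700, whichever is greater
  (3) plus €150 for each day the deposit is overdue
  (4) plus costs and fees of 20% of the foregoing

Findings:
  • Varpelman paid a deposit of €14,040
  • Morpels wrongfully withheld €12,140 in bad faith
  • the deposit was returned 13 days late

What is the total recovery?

€31,476

Doubled: 2 × €12,140 = €24,280
Minimum €3,700: €24,280 meets the minimum, no increase.
Late-return penalty: 13 × €150 = €1,950
Damages plus late penalty: €24,280 + €1,950 = €26,230
Costs and fees: 20% of €26,230 = €5,246
Total recovery: €26,230 + €5,246 = €31,476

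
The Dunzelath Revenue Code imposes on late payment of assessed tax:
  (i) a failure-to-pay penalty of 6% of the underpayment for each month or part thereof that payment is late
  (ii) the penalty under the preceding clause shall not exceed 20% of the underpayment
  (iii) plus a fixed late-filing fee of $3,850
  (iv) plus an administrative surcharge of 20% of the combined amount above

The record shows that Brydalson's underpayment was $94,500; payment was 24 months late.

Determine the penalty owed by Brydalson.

Accrued rate: 6% × 24 = 144%, capped at 20% → 20%
Failure-to-pay penalty: 20% of $94,500 = $18,900
Penalty before surcharge: $18,900 + $3,850 = $22,750
Administrative surcharge: 20% of $22,750 = $4,550
Total penalty: $22,750 + $4,550 = $27,300

Penalty: $27,300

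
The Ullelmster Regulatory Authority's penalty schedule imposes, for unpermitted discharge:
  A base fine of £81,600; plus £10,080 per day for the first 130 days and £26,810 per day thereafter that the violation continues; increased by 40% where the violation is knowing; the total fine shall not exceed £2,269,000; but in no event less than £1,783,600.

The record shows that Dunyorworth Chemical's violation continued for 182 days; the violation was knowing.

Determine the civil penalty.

First 130 days: 130 × £10,080 = £1,310,400
Remaining days: (182 − 130) × £26,810 = £1,394,120
Per-day component: £1,310,400 + £1,394,120 = £2,704,520
Base plus per-day: £81,600 + £2,704,520 = £2,786,120
Enhancement: 40% of £2,786,120 = £1,114,448
Enhanced fine: £2,786,120 + £1,114,448 = £3,900,568
Cap at £2,269,000: £3,900,568 exceeds the cap → £2,269,000
Minimum £1,783,600: £2,269,000 meets the minimum, no increase.

£2,269,000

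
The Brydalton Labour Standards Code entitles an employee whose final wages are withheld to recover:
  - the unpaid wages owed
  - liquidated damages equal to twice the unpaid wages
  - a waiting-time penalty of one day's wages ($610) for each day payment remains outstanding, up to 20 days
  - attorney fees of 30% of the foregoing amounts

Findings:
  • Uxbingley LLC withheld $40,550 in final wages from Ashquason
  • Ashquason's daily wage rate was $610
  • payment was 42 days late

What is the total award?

Doubled: 2 × $40,550 = $81,100
Penalty days: min(42, 20) = 20
Waiting-time penalty: 20 × $610 = $12,200
Subtotal: $40,550 + $81,100 + $12,200 = $133,850
Attorney fees: 30% of $133,850 = $40,155
Total award: $133,850 + $40,155 = $174,005

$174,005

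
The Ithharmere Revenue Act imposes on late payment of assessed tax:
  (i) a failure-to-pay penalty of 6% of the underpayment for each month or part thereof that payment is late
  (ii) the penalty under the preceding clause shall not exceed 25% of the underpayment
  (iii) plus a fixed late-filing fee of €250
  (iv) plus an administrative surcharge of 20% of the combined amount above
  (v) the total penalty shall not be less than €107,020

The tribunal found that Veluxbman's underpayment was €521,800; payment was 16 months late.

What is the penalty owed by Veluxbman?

€156,840

Accrued rate: 6% × 16 = 96%, capped at 25% → 25%
Failure-to-pay penalty: 25% of €521,800 = €130,450
Penalty before surcharge: €130,450 + €250 = €130,700
Administrative surcharge: 20% of €130,700 = €26,140
Total penalty: €130,700 + €26,140 = €156,840
Minimum €107,020: €156,840 meets the minimum, no increase.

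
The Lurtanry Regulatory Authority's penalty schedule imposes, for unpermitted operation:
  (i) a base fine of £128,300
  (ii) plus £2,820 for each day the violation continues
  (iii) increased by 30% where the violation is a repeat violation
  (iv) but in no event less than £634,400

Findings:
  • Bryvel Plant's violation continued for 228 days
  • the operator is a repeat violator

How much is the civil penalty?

£1,002,638

Per-day component: 228 × £2,820 = £642,960
Base plus per-day: £128,300 + £642,960 = £771,260
Enhancement: 30% of £771,260 = £231,378
Enhanced fine: £771,260 + £231,378 = £1,002,638
Minimum £634,400: £1,002,638 meets the minimum, no increase.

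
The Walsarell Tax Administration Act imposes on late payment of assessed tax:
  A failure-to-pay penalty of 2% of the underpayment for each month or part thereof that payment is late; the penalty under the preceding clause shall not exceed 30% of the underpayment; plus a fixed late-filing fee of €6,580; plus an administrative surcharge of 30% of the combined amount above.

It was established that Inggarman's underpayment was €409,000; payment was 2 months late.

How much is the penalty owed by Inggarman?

€29,822

Accrued rate: 2% × 2 = 4%, capped at 30% → 4%
Failure-to-pay penalty: 4% of €409,000 = €16,360
Penalty before surcharge: €16,360 + €6,580 = €22,940
Administrative surcharge: 30% of €22,940 = €6,882
Total penalty: €22,940 + €6,882 = €29,822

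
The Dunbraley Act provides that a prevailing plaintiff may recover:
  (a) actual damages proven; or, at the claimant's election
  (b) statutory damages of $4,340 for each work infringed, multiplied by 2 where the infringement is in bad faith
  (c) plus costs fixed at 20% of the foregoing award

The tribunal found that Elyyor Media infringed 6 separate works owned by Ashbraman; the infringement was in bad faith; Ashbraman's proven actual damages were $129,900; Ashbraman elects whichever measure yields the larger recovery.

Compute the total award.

$155,880

Statutory damages: 6 × $4,340 = $26,040
Doubled: 2 × $26,040 = $52,080
Greater of actual damages ($129,900) or enhanced statutory damages ($52,080): $129,900
Costs: 20% of $129,900 = $25,980
Award plus costs: $129,900 + $25,980 = $155,880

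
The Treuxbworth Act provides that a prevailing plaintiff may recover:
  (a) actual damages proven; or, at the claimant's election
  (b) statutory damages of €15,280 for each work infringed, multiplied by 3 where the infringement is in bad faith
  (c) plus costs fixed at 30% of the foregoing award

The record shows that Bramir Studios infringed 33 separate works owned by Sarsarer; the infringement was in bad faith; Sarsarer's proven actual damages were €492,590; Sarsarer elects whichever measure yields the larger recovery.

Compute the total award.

€1,966,536

Statutory damages: 33 × €15,280 = €504,240
Trebled: 3 × €504,240 = €1,512,720
Greater of actual damages (€492,590) or enhanced statutory damages (€1,512,720): €1,512,720
Costs: 30% of €1,512,720 = €453,816
Award plus costs: €1,512,720 + €453,816 = €1,966,536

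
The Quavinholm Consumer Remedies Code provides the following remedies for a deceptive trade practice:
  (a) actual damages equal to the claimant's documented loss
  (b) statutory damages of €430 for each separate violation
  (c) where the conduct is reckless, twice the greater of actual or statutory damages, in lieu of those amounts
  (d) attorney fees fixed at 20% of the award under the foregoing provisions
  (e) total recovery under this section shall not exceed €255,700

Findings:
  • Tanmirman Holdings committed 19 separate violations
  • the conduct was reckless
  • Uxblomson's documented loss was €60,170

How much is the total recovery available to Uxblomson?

Statutory damages: 19 × €430 = €8,170
Greater of actual damages (€60,170) or statutory damages (€8,170): €60,170
Doubled: 2 × €60,170 = €120,340
Attorney fees: 20% of €120,340 = €24,068
Total before cap: €120,340 + €24,068 = €144,408
Cap at €255,700: €144,408 is within the cap, no reduction.

€144,408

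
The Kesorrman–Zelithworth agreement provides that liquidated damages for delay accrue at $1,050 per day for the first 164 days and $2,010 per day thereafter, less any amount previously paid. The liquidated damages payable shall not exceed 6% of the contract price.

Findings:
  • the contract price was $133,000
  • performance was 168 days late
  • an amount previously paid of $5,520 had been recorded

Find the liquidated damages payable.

$7,980

First 164 days: 164 × $1,050 = $172,200
Remaining days: (168 − 164) × $2,010 = $8,040
Accrued per-day damages: $172,200 + $8,040 = $180,240
Less amount previously paid: $180,240 − $5,520 = $174,720
Cap: 6% of $133,000 = $7,980
Cap at $7,980: $174,720 exceeds the cap → $7,980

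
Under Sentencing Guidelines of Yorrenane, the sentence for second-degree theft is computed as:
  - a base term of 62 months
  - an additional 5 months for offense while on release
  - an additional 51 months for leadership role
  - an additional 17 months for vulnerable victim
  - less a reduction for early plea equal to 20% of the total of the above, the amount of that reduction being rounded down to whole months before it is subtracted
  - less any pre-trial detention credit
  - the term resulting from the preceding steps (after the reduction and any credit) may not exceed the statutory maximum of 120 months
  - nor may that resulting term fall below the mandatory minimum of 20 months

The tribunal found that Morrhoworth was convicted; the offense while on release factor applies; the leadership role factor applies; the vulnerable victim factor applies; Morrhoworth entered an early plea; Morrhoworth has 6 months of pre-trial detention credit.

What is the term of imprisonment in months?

102 months

Offense while on release enhancement: +5 months
Leadership role enhancement: +51 months
Vulnerable victim enhancement: +17 months
Adjusted term: 62 months + 5 months + 51 months + 17 months = 135 months
Early plea reduction: 20% of 135 months = 27 months (rounded down)
After reduction: 135 − 27 = 108 months
Less pre-trial detention credit: 108 months − 6 months = 102 months
Cap at 120 months: 102 months is within the cap, no reduction.
Minimum 20 months: 102 months meets the minimum, no increase.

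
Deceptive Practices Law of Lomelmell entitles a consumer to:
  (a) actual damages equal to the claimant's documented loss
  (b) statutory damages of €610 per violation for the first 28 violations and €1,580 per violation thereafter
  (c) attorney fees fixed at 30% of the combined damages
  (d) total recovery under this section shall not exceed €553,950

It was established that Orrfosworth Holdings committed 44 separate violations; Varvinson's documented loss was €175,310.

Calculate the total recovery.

Total recovery: €282,971

First 28 violations: 28 × €610 = €17,080
Remaining violations: (44 − 28) × €1,580 = €25,280
Statutory damages: €17,080 + €25,280 = €42,360
Combined damages: €175,310 + €42,360 = €217,670
Attorney fees: 30% of €217,670 = €65,301
Total before cap: €217,670 + €65,301 = €282,971
Cap at €553,950: €282,971 is within the cap, no reduction.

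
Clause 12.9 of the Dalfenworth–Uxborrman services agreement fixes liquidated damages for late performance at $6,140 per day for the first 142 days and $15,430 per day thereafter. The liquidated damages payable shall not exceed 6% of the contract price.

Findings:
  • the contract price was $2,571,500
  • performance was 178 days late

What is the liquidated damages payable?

$154,290

First 142 days: 142 × $6,140 = $871,880
Remaining days: (178 − 142) × $15,430 = $555,480
Accrued per-day damages: $871,880 + $555,480 = $1,427,360
Cap: 6% of $2,571,500 = $154,290
Cap at $154,290: $1,427,360 exceeds the cap → $154,290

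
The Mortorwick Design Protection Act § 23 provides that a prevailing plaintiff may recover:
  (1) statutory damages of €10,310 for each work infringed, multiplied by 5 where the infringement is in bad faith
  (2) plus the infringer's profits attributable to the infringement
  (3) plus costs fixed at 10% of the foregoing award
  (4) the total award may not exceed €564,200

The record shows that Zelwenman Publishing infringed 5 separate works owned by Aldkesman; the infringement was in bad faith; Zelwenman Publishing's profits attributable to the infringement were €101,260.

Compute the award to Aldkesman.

€394,911

Statutory damages: 5 × €10,310 = €51,550
Multiplied by 5: 5 × €51,550 = €257,750
Combined award: €257,750 + €101,260 = €359,010
Costs: 10% of €359,010 = €35,901
Award plus costs: €359,010 + €35,901 = €394,911
Cap at €564,200: €394,911 is within the cap, no reduction.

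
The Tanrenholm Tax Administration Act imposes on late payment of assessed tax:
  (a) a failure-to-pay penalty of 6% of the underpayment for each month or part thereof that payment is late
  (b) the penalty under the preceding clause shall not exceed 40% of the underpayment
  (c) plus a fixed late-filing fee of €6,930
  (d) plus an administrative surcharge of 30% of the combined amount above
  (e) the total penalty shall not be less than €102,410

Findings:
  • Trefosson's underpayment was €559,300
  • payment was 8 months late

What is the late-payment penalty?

Accrued rate: 6% × 8 = 48%, capped at 40% → 40%
Failure-to-pay penalty: 40% of €559,300 = €223,720
Penalty before surcharge: €223,720 + €6,930 = €230,650
Administrative surcharge: 30% of €230,650 = €69,195
Total penalty: €230,650 + €69,195 = €299,845
Minimum €102,410: €299,845 meets the minimum, no increase.

€299,845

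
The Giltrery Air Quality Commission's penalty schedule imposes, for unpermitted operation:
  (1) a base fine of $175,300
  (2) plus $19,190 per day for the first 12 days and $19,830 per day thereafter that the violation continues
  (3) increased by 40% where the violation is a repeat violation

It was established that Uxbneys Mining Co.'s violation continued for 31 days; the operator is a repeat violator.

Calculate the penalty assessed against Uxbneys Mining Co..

$1,095,290

First 12 days: 12 × $19,190 = $230,280
Remaining days: (31 − 12) × $19,830 = $376,770
Per-day component: $230,280 + $376,770 = $607,050
Base plus per-day: $175,300 + $607,050 = $782,350
Enhancement: 40% of $782,350 = $312,940
Enhanced fine: $782,350 + $312,940 = $1,095,290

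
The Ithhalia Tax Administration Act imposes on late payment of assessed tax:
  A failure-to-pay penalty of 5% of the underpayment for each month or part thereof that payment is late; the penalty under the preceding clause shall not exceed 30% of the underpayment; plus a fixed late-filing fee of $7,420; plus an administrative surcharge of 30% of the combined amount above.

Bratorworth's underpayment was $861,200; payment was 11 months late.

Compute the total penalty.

Accrued rate: 5% × 11 = 55%, capped at 30% → 30%
Failure-to-pay penalty: 30% of $861,200 = $258,360
Penalty before surcharge: $258,360 + $7,420 = $265,780
Administrative surcharge: 30% of $265,780 = $79,734
Total penalty: $265,780 + $79,734 = $345,514

Penalty: $345,514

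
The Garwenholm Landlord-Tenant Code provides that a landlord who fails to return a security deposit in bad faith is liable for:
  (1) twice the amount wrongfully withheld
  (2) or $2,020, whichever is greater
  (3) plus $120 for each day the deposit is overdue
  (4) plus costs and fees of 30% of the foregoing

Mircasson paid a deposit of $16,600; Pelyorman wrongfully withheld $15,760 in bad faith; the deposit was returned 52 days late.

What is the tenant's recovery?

Doubled: 2 × $15,760 = $31,520
Minimum $2,020: $31,520 meets the minimum, no increase.
Late-return penalty: 52 × $120 = $6,240
Damages plus late penalty: $31,520 + $6,240 = $37,760
Costs and fees: 30% of $37,760 = $11,328
Total recovery: $37,760 + $11,328 = $49,088

$49,088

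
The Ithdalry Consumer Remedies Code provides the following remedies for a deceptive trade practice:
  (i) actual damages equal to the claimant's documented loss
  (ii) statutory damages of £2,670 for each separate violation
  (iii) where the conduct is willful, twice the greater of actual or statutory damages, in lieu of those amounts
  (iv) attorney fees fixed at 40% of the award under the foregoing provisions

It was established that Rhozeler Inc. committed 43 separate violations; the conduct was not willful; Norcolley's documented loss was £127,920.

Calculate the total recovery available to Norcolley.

Statutory damages: 43 × £2,670 = £114,810
Conduct not willful: the in-lieu enhancement does not apply.
Actual plus statutory damages: £127,920 + £114,810 = £242,730
Attorney fees: 40% of £242,730 = £97,092
Total recovery: £242,730 + £97,092 = £339,822

£339,822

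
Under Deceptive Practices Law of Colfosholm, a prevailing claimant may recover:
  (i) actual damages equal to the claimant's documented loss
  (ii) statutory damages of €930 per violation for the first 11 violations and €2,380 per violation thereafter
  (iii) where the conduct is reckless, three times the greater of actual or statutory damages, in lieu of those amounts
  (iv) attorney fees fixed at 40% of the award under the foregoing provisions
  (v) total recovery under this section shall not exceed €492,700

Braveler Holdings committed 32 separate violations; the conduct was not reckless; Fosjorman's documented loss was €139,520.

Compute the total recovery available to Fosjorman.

First 11 violations: 11 × €930 = €10,230
Remaining violations: (32 − 11) × €2,380 = €49,980
Statutory damages: €10,230 + €49,980 = €60,210
Conduct not reckless: the in-lieu enhancement does not apply.
Actual plus statutory damages: €139,520 + €60,210 = €199,730
Attorney fees: 40% of €199,730 = €79,892
Total before cap: €199,730 + €79,892 = €279,622
Cap at €492,700: €279,622 is within the cap, no reduction.

Total recovery: €279,622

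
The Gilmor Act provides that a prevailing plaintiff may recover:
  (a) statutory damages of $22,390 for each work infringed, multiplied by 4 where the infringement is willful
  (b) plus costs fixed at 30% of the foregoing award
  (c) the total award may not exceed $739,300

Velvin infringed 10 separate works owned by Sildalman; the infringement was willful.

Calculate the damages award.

$739,300

Statutory damages: 10 × $22,390 = $223,900
Multiplied by 4: 4 × $223,900 = $895,600
Costs: 30% of $895,600 = $268,680
Award plus costs: $895,600 + $268,680 = $1,164,280
Cap at $739,300: $1,164,280 exceeds the cap → $739,300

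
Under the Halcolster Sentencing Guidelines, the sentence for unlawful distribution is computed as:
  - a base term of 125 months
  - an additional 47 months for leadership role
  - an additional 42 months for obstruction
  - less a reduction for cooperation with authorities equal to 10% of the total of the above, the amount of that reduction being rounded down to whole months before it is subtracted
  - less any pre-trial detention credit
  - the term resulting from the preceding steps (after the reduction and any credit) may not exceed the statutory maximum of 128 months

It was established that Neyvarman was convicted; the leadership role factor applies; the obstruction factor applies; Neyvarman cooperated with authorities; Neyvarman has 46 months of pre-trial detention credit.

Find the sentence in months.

Leadership role enhancement: +47 months
Obstruction enhancement: +42 months
Adjusted term: 125 months + 47 months + 42 months = 214 months
Cooperation with authorities reduction: 10% of 214 months = 21 months (rounded down)
After reduction: 214 − 21 = 193 months
Less pre-trial detention credit: 193 months − 46 months = 147 months
Cap at 128 months: 147 months exceeds the cap → 128 months

128 months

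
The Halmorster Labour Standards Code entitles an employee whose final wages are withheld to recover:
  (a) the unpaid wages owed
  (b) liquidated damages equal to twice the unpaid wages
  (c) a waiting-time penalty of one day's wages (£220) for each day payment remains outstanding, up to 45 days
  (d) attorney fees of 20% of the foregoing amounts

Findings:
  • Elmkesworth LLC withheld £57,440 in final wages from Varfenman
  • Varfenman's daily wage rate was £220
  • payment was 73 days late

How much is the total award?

£218,664

Doubled: 2 × £57,440 = £114,880
Penalty days: min(73, 45) = 45
Waiting-time penalty: 45 × £220 = £9,900
Subtotal: £57,440 + £114,880 + £9,900 = £182,220
Attorney fees: 20% of £182,220 = £36,444
Total award: £182,220 + £36,444 = £218,664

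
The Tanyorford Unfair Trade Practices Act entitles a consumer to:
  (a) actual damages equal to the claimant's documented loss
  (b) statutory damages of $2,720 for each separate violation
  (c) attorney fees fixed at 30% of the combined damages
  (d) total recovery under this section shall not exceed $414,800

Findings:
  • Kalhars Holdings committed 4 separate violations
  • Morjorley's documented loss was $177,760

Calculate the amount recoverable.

Statutory damages: 4 × $2,720 = $10,880
Combined damages: $177,760 + $10,880 = $188,640
Attorney fees: 30% of $188,640 = $56,592
Total before cap: $188,640 + $56,592 = $245,232
Cap at $414,800: $245,232 is within the cap, no reduction.

$245,232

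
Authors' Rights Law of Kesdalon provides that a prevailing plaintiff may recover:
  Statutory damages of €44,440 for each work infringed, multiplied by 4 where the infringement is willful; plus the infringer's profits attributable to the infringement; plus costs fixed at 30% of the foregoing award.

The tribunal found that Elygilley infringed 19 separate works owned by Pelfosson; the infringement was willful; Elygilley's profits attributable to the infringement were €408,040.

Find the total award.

€4,921,124

Statutory damages: 19 × €44,440 = €844,360
Multiplied by 4: 4 × €844,360 = €3,377,440
Combined award: €3,377,440 + €408,040 = €3,785,480
Costs: 30% of €3,785,480 = €1,135,644
Award plus costs: €3,785,480 + €1,135,644 = €4,921,124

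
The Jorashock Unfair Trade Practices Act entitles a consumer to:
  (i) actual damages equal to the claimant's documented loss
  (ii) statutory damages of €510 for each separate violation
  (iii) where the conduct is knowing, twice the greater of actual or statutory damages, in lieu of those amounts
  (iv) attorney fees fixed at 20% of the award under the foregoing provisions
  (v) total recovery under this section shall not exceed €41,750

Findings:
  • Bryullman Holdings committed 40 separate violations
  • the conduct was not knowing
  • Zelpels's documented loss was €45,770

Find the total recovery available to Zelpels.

Statutory damages: 40 × €510 = €20,400
Conduct not knowing: the in-lieu enhancement does not apply.
Actual plus statutory damages: €45,770 + €20,400 = €66,170
Attorney fees: 20% of €66,170 = €13,234
Total before cap: €66,170 + €13,234 = €79,404
Cap at €41,750: €79,404 exceeds the cap → €41,750

€41,750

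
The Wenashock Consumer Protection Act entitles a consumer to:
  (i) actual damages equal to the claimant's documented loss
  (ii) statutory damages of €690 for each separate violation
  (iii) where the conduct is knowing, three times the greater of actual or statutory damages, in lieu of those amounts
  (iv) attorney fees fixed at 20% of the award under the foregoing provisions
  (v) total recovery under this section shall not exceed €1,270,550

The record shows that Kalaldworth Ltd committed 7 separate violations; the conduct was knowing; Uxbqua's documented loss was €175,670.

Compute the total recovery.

€632,412

Statutory damages: 7 × €690 = €4,830
Greater of actual damages (€175,670) or statutory damages (€4,830): €175,670
Trebled: 3 × €175,670 = €527,010
Attorney fees: 20% of €527,010 = €105,402
Total before cap: €527,010 + €105,402 = €632,412
Cap at €1,270,550: €632,412 is within the cap, no reduction.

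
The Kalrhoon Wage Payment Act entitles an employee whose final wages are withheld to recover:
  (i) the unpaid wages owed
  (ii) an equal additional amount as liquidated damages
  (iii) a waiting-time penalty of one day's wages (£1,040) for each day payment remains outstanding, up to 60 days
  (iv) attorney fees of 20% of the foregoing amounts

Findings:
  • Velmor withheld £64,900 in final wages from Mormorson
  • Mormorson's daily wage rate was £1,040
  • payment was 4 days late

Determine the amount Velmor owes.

£160,752

Liquidated damages (equal amount): £64,900
Penalty days: min(4, 60) = 4
Waiting-time penalty: 4 × £1,040 = £4,160
Subtotal: £64,900 + £64,900 + £4,160 = £133,960
Attorney fees: 20% of £133,960 = £26,792
Total award: £133,960 + £26,792 = £160,752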